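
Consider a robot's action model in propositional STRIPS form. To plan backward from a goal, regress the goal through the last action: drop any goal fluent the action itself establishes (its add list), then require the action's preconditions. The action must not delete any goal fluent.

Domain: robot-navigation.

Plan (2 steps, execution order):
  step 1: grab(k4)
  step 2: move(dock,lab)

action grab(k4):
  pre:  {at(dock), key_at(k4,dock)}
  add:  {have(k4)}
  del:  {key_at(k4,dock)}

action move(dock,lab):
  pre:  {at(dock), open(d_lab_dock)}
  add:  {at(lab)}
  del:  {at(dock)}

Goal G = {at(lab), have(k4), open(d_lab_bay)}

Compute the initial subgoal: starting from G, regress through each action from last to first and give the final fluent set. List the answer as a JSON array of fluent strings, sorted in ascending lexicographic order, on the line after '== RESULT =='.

Work backward from the goal:
  through step 2 (move(dock,lab)): drop {at(lab)}, keep {have(k4), open(d_lab_bay)}, require {at(dock), open(d_lab_dock)}
    → {at(dock), have(k4), open(d_lab_bay), open(d_lab_dock)}
  through step 1 (grab(k4)): drop {have(k4)}, keep {at(dock), open(d_lab_bay), open(d_lab_dock)}, require {at(dock), key_at(k4,dock)}
    → {at(dock), key_at(k4,dock), open(d_lab_bay), open(d_lab_dock)}

== RESULT ==
["at(dock)", "key_at(k4,dock)", "open(d_lab_bay)", "open(d_lab_dock)"]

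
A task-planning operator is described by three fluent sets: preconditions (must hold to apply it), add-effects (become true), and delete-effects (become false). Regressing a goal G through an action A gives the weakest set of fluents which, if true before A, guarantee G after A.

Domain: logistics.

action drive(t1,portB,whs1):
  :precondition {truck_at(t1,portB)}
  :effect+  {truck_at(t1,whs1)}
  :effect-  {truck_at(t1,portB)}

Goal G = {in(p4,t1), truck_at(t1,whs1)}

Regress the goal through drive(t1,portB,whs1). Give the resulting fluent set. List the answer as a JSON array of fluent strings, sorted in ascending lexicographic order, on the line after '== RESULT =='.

Compute (G \ add) ∪ pre:
  G ∩ del = {}  (empty — regression defined)
  G \ add = {in(p4,t1), truck_at(t1,whs1)} \ {truck_at(t1,whs1)} = {in(p4,t1)}
  ∪ pre   = {in(p4,t1)} ∪ {truck_at(t1,portB)}
          = {in(p4,t1), truck_at(t1,portB)}

== RESULT ==
["in(p4,t1)", "truck_at(t1,portB)"]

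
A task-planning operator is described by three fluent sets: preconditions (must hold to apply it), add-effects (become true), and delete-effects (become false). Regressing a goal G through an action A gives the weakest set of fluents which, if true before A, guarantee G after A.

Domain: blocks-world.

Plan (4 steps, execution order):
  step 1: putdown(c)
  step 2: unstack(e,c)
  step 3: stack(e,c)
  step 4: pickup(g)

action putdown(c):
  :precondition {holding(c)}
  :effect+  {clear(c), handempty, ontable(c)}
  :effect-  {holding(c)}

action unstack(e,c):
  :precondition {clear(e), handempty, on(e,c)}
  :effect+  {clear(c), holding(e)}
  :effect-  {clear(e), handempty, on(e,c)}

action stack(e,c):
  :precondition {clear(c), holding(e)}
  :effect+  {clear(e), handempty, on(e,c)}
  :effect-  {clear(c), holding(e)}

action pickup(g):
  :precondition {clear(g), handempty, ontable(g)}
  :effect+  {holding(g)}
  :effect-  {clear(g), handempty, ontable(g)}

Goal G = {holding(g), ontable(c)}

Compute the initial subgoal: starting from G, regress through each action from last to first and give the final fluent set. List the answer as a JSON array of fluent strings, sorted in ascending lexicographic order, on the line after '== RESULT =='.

Work backward from the goal:
  through step 4 (pickup(g)): drop {holding(g)}, keep {ontable(c)}, require {clear(g), handempty, ontable(g)}
    → {clear(g), handempty, ontable(c), ontable(g)}
  through step 3 (stack(e,c)): drop {handempty}, keep {clear(g), ontable(c), ontable(g)}, require {clear(c), holding(e)}
    → {clear(c), clear(g), holding(e), ontable(c), ontable(g)}
  through step 2 (unstack(e,c)): drop {clear(c), holding(e)}, keep {clear(g), ontable(c), ontable(g)}, require {clear(e), handempty, on(e,c)}
    → {clear(e), clear(g), handempty, on(e,c), ontable(c), ontable(g)}
  through step 1 (putdown(c)): drop {handempty, ontable(c)}, keep {clear(e), clear(g), on(e,c), ontable(g)}, require {holding(c)}
    → {clear(e), clear(g), holding(c), on(e,c), ontable(g)}

== RESULT ==
["clear(e)", "clear(g)", "holding(c)", "on(e,c)", "ontable(g)"]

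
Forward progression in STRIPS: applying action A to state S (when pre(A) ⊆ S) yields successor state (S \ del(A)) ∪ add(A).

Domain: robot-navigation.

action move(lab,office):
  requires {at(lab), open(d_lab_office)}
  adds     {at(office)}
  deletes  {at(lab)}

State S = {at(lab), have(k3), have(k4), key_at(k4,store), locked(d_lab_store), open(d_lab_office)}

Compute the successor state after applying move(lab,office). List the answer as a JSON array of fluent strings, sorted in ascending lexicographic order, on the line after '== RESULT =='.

Progress:
  pre ⊆ S: {at(lab), open(d_lab_office)} ⊆ S  — applicable
  S \ del = {have(k3), have(k4), key_at(k4,store), locked(d_lab_store), open(d_lab_office)}
  ∪ add   = {at(office), have(k3), have(k4), key_at(k4,store), locked(d_lab_store), open(d_lab_office)}

== RESULT ==
["at(office)", "have(k3)", "have(k4)", "key_at(k4,store)", "locked(d_lab_store)", "open(d_lab_office)"]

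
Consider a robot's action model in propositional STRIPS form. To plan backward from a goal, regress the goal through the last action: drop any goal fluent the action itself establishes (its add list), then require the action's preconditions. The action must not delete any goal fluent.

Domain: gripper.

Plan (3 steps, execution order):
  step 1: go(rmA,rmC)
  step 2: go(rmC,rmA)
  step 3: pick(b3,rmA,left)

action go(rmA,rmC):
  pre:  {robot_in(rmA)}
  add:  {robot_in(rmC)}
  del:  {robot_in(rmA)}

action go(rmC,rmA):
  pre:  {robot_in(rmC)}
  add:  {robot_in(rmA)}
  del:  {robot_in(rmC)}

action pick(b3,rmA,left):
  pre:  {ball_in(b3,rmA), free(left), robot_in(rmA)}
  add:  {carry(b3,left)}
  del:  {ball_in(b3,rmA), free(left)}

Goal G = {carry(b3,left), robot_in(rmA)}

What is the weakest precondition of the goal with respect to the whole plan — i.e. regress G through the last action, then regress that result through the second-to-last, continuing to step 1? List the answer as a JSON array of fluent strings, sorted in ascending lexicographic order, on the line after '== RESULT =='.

Work backward from the goal:
  through step 3 (pick(b3,rmA,left)): drop {carry(b3,left)}, keep {robot_in(rmA)}, require {ball_in(b3,rmA), free(left), robot_in(rmA)}
    → {ball_in(b3,rmA), free(left), robot_in(rmA)}
  through step 2 (go(rmC,rmA)): drop {robot_in(rmA)}, keep {ball_in(b3,rmA), free(left)}, require {robot_in(rmC)}
    → {ball_in(b3,rmA), free(left), robot_in(rmC)}
  through step 1 (go(rmA,rmC)): drop {robot_in(rmC)}, keep {ball_in(b3,rmA), free(left)}, require {robot_in(rmA)}
    → {ball_in(b3,rmA), free(left), robot_in(rmA)}

== RESULT ==
["ball_in(b3,rmA)", "free(left)", "robot_in(rmA)"]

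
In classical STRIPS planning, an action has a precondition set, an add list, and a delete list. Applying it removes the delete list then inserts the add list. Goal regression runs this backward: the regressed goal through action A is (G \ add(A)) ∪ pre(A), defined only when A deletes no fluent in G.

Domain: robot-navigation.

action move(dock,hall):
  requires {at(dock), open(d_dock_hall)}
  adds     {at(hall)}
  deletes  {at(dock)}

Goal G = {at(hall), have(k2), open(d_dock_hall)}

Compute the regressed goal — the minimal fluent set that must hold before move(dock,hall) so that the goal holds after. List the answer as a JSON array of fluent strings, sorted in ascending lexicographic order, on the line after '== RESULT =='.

Compute (G \ add) ∪ pre:
  G ∩ del = {}  (empty — regression defined)
  G \ add = {at(hall), have(k2), open(d_dock_hall)} \ {at(hall)} = {have(k2), open(d_dock_hall)}
  ∪ pre   = {have(k2), open(d_dock_hall)} ∪ {at(dock), open(d_dock_hall)}
          = {at(dock), have(k2), open(d_dock_hall)}

== RESULT ==
["at(dock)", "have(k2)", "open(d_dock_hall)"]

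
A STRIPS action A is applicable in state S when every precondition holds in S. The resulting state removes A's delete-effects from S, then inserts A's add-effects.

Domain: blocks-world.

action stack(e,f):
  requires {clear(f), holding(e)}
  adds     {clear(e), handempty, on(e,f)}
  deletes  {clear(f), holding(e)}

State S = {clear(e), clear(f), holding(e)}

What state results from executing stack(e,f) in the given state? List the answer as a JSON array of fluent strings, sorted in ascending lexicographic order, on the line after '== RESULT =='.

Compute (S \ del) ∪ add:
  pre ⊆ S: {clear(f), holding(e)} ⊆ S  — applicable
  S \ del = {clear(e)}
  ∪ add   = {clear(e), handempty, on(e,f)}

== RESULT ==
["clear(e)", "handempty", "on(e,f)"]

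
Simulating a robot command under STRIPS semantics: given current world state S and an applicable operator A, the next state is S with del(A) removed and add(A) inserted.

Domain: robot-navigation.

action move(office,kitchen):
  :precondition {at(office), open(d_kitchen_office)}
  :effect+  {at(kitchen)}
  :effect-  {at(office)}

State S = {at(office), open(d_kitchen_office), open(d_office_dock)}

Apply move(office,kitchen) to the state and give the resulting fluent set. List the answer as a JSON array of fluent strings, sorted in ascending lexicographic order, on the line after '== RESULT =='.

Compute (S \ del) ∪ add:
  pre ⊆ S: {at(office), open(d_kitchen_office)} ⊆ S  — applicable
  S \ del = {open(d_kitchen_office), open(d_office_dock)}
  ∪ add   = {at(kitchen), open(d_kitchen_office), open(d_office_dock)}

== RESULT ==
["at(kitchen)", "open(d_kitchen_office)", "open(d_office_dock)"]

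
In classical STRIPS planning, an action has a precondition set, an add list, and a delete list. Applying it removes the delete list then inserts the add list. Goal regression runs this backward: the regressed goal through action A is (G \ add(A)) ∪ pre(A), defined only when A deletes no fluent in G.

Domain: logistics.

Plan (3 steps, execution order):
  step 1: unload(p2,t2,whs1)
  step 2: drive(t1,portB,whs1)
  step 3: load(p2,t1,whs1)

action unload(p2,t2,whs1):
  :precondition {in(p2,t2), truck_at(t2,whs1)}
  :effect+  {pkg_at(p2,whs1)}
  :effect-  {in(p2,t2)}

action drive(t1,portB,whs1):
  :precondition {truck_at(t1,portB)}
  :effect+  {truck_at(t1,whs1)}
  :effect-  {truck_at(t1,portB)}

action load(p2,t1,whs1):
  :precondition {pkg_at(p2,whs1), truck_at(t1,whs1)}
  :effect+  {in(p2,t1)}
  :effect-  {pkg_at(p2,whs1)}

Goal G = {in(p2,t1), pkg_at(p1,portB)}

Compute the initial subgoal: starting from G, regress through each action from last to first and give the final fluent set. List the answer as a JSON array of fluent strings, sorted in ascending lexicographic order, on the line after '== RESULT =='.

Work backward from the goal:
  through step 3 (load(p2,t1,whs1)): drop {in(p2,t1)}, keep {pkg_at(p1,portB)}, require {pkg_at(p2,whs1), truck_at(t1,whs1)}
    → {pkg_at(p1,portB), pkg_at(p2,whs1), truck_at(t1,whs1)}
  through step 2 (drive(t1,portB,whs1)): drop {truck_at(t1,whs1)}, keep {pkg_at(p1,portB), pkg_at(p2,whs1)}, require {truck_at(t1,portB)}
    → {pkg_at(p1,portB), pkg_at(p2,whs1), truck_at(t1,portB)}
  through step 1 (unload(p2,t2,whs1)): drop {pkg_at(p2,whs1)}, keep {pkg_at(p1,portB), truck_at(t1,portB)}, require {in(p2,t2), truck_at(t2,whs1)}
    → {in(p2,t2), pkg_at(p1,portB), truck_at(t1,portB), truck_at(t2,whs1)}

== RESULT ==
["in(p2,t2)", "pkg_at(p1,portB)", "truck_at(t1,portB)", "truck_at(t2,whs1)"]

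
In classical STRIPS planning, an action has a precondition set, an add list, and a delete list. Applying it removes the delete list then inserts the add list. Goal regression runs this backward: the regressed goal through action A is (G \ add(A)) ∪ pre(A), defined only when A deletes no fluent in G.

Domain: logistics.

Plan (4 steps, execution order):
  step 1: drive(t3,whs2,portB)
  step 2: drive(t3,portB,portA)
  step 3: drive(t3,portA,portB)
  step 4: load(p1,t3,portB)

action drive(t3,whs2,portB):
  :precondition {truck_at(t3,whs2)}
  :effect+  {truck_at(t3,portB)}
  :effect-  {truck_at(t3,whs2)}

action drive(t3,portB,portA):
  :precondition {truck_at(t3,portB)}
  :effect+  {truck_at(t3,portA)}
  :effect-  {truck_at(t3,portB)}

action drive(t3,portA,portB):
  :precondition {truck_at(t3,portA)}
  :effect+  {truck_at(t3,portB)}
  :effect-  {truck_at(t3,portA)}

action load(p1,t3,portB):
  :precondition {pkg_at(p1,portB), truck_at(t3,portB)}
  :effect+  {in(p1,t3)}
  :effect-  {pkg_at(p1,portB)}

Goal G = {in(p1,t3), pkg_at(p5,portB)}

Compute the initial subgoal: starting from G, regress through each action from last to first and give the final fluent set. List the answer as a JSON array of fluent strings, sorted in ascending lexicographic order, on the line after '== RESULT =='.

Work backward from the goal:
  through step 4 (load(p1,t3,portB)): drop {in(p1,t3)}, keep {pkg_at(p5,portB)}, require {pkg_at(p1,portB), truck_at(t3,portB)}
    → {pkg_at(p1,portB), pkg_at(p5,portB), truck_at(t3,portB)}
  through step 3 (drive(t3,portA,portB)): drop {truck_at(t3,portB)}, keep {pkg_at(p1,portB), pkg_at(p5,portB)}, require {truck_at(t3,portA)}
    → {pkg_at(p1,portB), pkg_at(p5,portB), truck_at(t3,portA)}
  through step 2 (drive(t3,portB,portA)): drop {truck_at(t3,portA)}, keep {pkg_at(p1,portB), pkg_at(p5,portB)}, require {truck_at(t3,portB)}
    → {pkg_at(p1,portB), pkg_at(p5,portB), truck_at(t3,portB)}
  through step 1 (drive(t3,whs2,portB)): drop {truck_at(t3,portB)}, keep {pkg_at(p1,portB), pkg_at(p5,portB)}, require {truck_at(t3,whs2)}
    → {pkg_at(p1,portB), pkg_at(p5,portB), truck_at(t3,whs2)}

== RESULT ==
["pkg_at(p1,portB)", "pkg_at(p5,portB)", "truck_at(t3,whs2)"]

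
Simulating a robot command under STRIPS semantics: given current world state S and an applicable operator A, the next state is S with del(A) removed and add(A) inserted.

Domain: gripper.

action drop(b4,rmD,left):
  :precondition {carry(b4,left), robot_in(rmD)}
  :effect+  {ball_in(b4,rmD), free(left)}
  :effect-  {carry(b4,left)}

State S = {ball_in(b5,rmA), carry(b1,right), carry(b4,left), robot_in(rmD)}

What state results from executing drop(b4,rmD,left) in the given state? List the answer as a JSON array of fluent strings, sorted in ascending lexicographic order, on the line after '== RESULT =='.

Compute (S \ del) ∪ add:
  pre ⊆ S: {carry(b4,left), robot_in(rmD)} ⊆ S  — applicable
  S \ del = {ball_in(b5,rmA), carry(b1,right), robot_in(rmD)}
  ∪ add   = {ball_in(b4,rmD), ball_in(b5,rmA), carry(b1,right), free(left), robot_in(rmD)}

== RESULT ==
["ball_in(b4,rmD)", "ball_in(b5,rmA)", "carry(b1,right)", "free(left)", "robot_in(rmD)"]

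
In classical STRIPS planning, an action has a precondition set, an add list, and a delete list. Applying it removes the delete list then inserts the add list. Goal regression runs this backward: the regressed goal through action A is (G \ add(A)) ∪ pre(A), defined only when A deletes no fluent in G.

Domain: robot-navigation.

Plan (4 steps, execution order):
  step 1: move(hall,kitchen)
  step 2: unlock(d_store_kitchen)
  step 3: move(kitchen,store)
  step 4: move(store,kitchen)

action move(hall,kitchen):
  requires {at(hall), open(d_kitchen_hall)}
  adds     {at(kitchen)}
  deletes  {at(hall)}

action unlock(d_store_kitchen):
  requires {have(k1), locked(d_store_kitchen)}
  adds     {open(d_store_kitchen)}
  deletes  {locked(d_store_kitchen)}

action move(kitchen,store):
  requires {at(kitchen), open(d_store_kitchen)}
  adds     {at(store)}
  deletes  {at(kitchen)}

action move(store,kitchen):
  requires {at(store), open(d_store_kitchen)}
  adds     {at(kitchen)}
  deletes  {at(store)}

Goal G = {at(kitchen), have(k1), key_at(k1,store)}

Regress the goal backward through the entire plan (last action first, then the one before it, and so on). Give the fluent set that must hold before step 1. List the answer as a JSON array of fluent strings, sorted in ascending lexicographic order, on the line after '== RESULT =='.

Work backward from the goal:
  through step 4 (move(store,kitchen)): drop {at(kitchen)}, keep {have(k1), key_at(k1,store)}, require {at(store), open(d_store_kitchen)}
    → {at(store), have(k1), key_at(k1,store), open(d_store_kitchen)}
  through step 3 (move(kitchen,store)): drop {at(store)}, keep {have(k1), key_at(k1,store), open(d_store_kitchen)}, require {at(kitchen), open(d_store_kitchen)}
    → {at(kitchen), have(k1), key_at(k1,store), open(d_store_kitchen)}
  through step 2 (unlock(d_store_kitchen)): drop {open(d_store_kitchen)}, keep {at(kitchen), have(k1), key_at(k1,store)}, require {have(k1), locked(d_store_kitchen)}
    → {at(kitchen), have(k1), key_at(k1,store), locked(d_store_kitchen)}
  through step 1 (move(hall,kitchen)): drop {at(kitchen)}, keep {have(k1), key_at(k1,store), locked(d_store_kitchen)}, require {at(hall), open(d_kitchen_hall)}
    → {at(hall), have(k1), key_at(k1,store), locked(d_store_kitchen), open(d_kitchen_hall)}

== RESULT ==
["at(hall)", "have(k1)", "key_at(k1,store)", "locked(d_store_kitchen)", "open(d_kitchen_hall)"]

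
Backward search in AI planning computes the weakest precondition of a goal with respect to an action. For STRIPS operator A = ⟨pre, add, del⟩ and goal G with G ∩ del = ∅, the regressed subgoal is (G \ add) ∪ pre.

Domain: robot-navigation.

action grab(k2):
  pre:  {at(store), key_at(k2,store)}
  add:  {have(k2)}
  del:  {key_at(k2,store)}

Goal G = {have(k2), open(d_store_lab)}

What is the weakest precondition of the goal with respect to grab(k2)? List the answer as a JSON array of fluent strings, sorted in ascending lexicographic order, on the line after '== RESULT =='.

Compute (G \ add) ∪ pre:
  G ∩ del = {}  (empty — regression defined)
  G \ add = {have(k2), open(d_store_lab)} \ {have(k2)} = {open(d_store_lab)}
  ∪ pre   = {open(d_store_lab)} ∪ {at(store), key_at(k2,store)}
          = {at(store), key_at(k2,store), open(d_store_lab)}

== RESULT ==
["at(store)", "key_at(k2,store)", "open(d_store_lab)"]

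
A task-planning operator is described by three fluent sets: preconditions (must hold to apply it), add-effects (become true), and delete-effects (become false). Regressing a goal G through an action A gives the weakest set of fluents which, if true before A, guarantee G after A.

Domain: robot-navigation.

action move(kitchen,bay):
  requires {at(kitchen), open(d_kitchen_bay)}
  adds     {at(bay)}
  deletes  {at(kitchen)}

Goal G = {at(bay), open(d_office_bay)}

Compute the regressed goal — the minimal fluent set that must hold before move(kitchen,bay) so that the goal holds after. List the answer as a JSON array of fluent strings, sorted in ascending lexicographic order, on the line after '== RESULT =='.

Compute (G \ add) ∪ pre:
  G ∩ del = {}  (empty — regression defined)
  G \ add = {at(bay), open(d_office_bay)} \ {at(bay)} = {open(d_office_bay)}
  ∪ pre   = {open(d_office_bay)} ∪ {at(kitchen), open(d_kitchen_bay)}
          = {at(kitchen), open(d_kitchen_bay), open(d_office_bay)}

== RESULT ==
["at(kitchen)", "open(d_kitchen_bay)", "open(d_office_bay)"]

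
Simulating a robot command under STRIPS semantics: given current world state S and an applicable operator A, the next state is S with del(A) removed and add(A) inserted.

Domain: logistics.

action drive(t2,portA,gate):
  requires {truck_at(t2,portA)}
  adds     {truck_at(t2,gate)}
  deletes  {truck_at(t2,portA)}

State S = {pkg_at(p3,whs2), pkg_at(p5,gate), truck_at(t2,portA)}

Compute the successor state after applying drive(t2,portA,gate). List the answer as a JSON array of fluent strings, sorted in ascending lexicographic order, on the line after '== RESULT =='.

Compute (S \ del) ∪ add:
  pre ⊆ S: {truck_at(t2,portA)} ⊆ S  — applicable
  S \ del = {pkg_at(p3,whs2), pkg_at(p5,gate)}
  ∪ add   = {pkg_at(p3,whs2), pkg_at(p5,gate), truck_at(t2,gate)}

== RESULT ==
["pkg_at(p3,whs2)", "pkg_at(p5,gate)", "truck_at(t2,gate)"]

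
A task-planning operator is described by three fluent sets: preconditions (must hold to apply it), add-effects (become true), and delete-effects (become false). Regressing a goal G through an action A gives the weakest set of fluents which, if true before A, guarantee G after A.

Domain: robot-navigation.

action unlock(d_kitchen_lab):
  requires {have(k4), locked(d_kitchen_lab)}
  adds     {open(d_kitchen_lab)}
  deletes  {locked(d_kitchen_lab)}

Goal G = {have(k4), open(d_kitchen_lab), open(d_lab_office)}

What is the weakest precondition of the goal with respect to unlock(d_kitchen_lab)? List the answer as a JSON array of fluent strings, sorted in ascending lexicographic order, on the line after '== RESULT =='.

Compute (G \ add) ∪ pre:
  G ∩ del = {}  (empty — regression defined)
  G \ add = {have(k4), open(d_kitchen_lab), open(d_lab_office)} \ {open(d_kitchen_lab)} = {have(k4), open(d_lab_office)}
  ∪ pre   = {have(k4), open(d_lab_office)} ∪ {have(k4), locked(d_kitchen_lab)}
          = {have(k4), locked(d_kitchen_lab), open(d_lab_office)}

== RESULT ==
["have(k4)", "locked(d_kitchen_lab)", "open(d_lab_office)"]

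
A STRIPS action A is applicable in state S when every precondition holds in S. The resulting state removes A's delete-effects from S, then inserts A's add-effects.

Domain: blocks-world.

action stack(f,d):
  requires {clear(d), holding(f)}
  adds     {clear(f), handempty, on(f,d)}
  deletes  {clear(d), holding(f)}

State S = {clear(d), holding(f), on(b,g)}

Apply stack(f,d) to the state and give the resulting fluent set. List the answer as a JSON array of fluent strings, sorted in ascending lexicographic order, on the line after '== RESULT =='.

Compute (S \ del) ∪ add:
  pre ⊆ S: {clear(d), holding(f)} ⊆ S  — applicable
  S \ del = {on(b,g)}
  ∪ add   = {clear(f), handempty, on(b,g), on(f,d)}

== RESULT ==
["clear(f)", "handempty", "on(b,g)", "on(f,d)"]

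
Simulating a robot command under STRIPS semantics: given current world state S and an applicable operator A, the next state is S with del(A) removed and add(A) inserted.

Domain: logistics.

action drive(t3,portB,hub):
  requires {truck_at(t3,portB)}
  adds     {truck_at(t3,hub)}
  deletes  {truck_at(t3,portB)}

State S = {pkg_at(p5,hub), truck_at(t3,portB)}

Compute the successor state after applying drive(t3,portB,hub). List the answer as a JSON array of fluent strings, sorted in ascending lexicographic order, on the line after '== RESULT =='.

Progress:
  pre ⊆ S: {truck_at(t3,portB)} ⊆ S  — applicable
  S \ del = {pkg_at(p5,hub)}
  ∪ add   = {pkg_at(p5,hub), truck_at(t3,hub)}

== RESULT ==
["pkg_at(p5,hub)", "truck_at(t3,hub)"]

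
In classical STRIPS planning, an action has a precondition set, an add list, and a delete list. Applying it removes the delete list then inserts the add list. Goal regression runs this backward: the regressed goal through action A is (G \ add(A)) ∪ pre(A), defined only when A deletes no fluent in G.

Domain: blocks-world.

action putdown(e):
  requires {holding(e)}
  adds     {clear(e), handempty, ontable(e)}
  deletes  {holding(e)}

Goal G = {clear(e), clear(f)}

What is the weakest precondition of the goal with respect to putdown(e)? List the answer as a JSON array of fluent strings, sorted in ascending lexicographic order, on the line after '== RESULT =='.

Regress:
  G ∩ del = {}  (empty — regression defined)
  G \ add = {clear(e), clear(f)} \ {clear(e), handempty, ontable(e)} = {clear(f)}
  ∪ pre   = {clear(f)} ∪ {holding(e)}
          = {clear(f), holding(e)}

== RESULT ==
["clear(f)", "holding(e)"]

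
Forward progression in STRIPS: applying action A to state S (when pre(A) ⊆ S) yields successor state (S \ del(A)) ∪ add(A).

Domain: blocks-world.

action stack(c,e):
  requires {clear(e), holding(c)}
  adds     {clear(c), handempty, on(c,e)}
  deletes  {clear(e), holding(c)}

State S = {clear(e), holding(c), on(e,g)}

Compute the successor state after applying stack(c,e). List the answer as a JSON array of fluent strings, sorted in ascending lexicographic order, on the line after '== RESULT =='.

Compute (S \ del) ∪ add:
  pre ⊆ S: {clear(e), holding(c)} ⊆ S  — applicable
  S \ del = {on(e,g)}
  ∪ add   = {clear(c), handempty, on(c,e), on(e,g)}

== RESULT ==
["clear(c)", "handempty", "on(c,e)", "on(e,g)"]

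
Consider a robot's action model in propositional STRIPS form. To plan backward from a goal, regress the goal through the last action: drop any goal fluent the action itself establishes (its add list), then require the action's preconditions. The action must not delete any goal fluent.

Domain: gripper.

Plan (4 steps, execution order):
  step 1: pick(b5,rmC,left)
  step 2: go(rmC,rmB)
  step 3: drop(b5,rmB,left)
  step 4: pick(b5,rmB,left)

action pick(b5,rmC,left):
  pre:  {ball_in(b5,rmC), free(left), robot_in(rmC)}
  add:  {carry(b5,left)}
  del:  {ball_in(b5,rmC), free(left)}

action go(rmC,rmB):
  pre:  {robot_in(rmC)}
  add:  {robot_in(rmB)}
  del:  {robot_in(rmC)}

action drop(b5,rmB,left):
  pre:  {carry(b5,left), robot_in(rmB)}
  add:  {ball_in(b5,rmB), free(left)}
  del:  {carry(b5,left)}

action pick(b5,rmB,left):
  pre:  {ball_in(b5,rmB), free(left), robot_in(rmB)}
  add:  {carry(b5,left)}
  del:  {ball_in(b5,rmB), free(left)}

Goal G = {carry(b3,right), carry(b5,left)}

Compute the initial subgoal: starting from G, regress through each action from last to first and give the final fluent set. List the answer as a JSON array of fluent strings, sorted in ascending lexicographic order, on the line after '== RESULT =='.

Regress step by step:
  through step 4 (pick(b5,rmB,left)): drop {carry(b5,left)}, keep {carry(b3,right)}, require {ball_in(b5,rmB), free(left), robot_in(rmB)}
    → {ball_in(b5,rmB), carry(b3,right), free(left), robot_in(rmB)}
  through step 3 (drop(b5,rmB,left)): drop {ball_in(b5,rmB), free(left)}, keep {carry(b3,right), robot_in(rmB)}, require {carry(b5,left), robot_in(rmB)}
    → {carry(b3,right), carry(b5,left), robot_in(rmB)}
  through step 2 (go(rmC,rmB)): drop {robot_in(rmB)}, keep {carry(b3,right), carry(b5,left)}, require {robot_in(rmC)}
    → {carry(b3,right), carry(b5,left), robot_in(rmC)}
  through step 1 (pick(b5,rmC,left)): drop {carry(b5,left)}, keep {carry(b3,right), robot_in(rmC)}, require {ball_in(b5,rmC), free(left), robot_in(rmC)}
    → {ball_in(b5,rmC), carry(b3,right), free(left), robot_in(rmC)}

== RESULT ==
["ball_in(b5,rmC)", "carry(b3,right)", "free(left)", "robot_in(rmC)"]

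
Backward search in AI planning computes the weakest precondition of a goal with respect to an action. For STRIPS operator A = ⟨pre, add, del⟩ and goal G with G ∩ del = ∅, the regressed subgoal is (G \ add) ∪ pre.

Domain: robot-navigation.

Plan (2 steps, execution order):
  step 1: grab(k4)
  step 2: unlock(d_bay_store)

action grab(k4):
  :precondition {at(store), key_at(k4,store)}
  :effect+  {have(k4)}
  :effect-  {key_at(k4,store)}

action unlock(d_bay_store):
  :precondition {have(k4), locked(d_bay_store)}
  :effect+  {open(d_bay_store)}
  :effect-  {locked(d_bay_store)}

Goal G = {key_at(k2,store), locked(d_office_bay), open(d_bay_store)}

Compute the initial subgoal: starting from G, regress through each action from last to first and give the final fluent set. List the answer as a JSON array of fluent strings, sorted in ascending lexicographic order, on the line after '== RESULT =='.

Work backward from the goal:
  through step 2 (unlock(d_bay_store)): drop {open(d_bay_store)}, keep {key_at(k2,store), locked(d_office_bay)}, require {have(k4), locked(d_bay_store)}
    → {have(k4), key_at(k2,store), locked(d_bay_store), locked(d_office_bay)}
  through step 1 (grab(k4)): drop {have(k4)}, keep {key_at(k2,store), locked(d_bay_store), locked(d_office_bay)}, require {at(store), key_at(k4,store)}
    → {at(store), key_at(k2,store), key_at(k4,store), locked(d_bay_store), locked(d_office_bay)}

== RESULT ==
["at(store)", "key_at(k2,store)", "key_at(k4,store)", "locked(d_bay_store)", "locked(d_office_bay)"]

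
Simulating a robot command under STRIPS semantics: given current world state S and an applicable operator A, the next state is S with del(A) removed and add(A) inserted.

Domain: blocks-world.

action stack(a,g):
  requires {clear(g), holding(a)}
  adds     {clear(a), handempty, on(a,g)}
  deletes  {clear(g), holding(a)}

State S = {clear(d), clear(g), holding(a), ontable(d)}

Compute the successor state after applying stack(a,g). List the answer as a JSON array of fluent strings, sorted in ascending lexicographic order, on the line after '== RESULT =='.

Compute (S \ del) ∪ add:
  pre ⊆ S: {clear(g), holding(a)} ⊆ S  — applicable
  S \ del = {clear(d), ontable(d)}
  ∪ add   = {clear(a), clear(d), handempty, on(a,g), ontable(d)}

== RESULT ==
["clear(a)", "clear(d)", "handempty", "on(a,g)", "ontable(d)"]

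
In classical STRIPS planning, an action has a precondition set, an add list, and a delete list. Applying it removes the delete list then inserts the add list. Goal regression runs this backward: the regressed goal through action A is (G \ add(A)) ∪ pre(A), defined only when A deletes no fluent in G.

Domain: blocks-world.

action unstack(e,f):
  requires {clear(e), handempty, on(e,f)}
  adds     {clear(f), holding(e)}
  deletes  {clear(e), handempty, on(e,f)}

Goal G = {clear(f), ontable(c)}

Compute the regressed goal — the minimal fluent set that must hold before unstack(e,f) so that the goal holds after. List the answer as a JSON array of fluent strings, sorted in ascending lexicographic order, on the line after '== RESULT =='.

Regress:
  G ∩ del = {}  (empty — regression defined)
  G \ add = {clear(f), ontable(c)} \ {clear(f), holding(e)} = {ontable(c)}
  ∪ pre   = {ontable(c)} ∪ {clear(e), handempty, on(e,f)}
          = {clear(e), handempty, on(e,f), ontable(c)}

== RESULT ==
["clear(e)", "handempty", "on(e,f)", "ontable(c)"]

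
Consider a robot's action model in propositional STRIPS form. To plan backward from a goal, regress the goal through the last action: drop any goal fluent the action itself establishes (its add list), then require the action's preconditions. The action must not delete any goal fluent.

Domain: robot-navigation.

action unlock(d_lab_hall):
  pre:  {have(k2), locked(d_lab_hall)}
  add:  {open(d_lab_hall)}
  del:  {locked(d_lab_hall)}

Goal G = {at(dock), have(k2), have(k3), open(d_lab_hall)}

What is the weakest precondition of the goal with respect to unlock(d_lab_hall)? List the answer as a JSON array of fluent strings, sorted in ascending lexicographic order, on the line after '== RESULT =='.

Compute (G \ add) ∪ pre:
  G ∩ del = {}  (empty — regression defined)
  G \ add = {at(dock), have(k2), have(k3), open(d_lab_hall)} \ {open(d_lab_hall)} = {at(dock), have(k2), have(k3)}
  ∪ pre   = {at(dock), have(k2), have(k3)} ∪ {have(k2), locked(d_lab_hall)}
          = {at(dock), have(k2), have(k3), locked(d_lab_hall)}

== RESULT ==
["at(dock)", "have(k2)", "have(k3)", "locked(d_lab_hall)"]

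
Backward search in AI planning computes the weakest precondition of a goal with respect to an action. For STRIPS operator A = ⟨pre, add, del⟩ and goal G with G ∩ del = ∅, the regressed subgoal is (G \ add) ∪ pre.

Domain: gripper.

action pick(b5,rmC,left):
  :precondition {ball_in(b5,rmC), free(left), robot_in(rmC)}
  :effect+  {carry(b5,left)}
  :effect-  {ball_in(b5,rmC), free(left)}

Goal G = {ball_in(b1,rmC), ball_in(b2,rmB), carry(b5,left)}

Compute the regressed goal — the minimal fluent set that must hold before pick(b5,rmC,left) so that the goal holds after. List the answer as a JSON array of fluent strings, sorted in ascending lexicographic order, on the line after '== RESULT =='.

Regress:
  G ∩ del = {}  (empty — regression defined)
  G \ add = {ball_in(b1,rmC), ball_in(b2,rmB), carry(b5,left)} \ {carry(b5,left)} = {ball_in(b1,rmC), ball_in(b2,rmB)}
  ∪ pre   = {ball_in(b1,rmC), ball_in(b2,rmB)} ∪ {ball_in(b5,rmC), free(left), robot_in(rmC)}
          = {ball_in(b1,rmC), ball_in(b2,rmB), ball_in(b5,rmC), free(left), robot_in(rmC)}

== RESULT ==
["ball_in(b1,rmC)", "ball_in(b2,rmB)", "ball_in(b5,rmC)", "free(left)", "robot_in(rmC)"]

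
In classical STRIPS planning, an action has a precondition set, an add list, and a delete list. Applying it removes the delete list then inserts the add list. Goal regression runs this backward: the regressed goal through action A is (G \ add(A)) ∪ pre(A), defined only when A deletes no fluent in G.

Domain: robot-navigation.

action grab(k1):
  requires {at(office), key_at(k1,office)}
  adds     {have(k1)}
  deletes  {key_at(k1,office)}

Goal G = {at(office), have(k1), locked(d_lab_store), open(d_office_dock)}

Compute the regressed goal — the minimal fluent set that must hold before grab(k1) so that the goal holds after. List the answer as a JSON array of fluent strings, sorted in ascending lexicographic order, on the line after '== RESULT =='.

Regress:
  G ∩ del = {}  (empty — regression defined)
  G \ add = {at(office), have(k1), locked(d_lab_store), open(d_office_dock)} \ {have(k1)} = {at(office), locked(d_lab_store), open(d_office_dock)}
  ∪ pre   = {at(office), locked(d_lab_store), open(d_office_dock)} ∪ {at(office), key_at(k1,office)}
          = {at(office), key_at(k1,office), locked(d_lab_store), open(d_office_dock)}

== RESULT ==
["at(office)", "key_at(k1,office)", "locked(d_lab_store)", "open(d_office_dock)"]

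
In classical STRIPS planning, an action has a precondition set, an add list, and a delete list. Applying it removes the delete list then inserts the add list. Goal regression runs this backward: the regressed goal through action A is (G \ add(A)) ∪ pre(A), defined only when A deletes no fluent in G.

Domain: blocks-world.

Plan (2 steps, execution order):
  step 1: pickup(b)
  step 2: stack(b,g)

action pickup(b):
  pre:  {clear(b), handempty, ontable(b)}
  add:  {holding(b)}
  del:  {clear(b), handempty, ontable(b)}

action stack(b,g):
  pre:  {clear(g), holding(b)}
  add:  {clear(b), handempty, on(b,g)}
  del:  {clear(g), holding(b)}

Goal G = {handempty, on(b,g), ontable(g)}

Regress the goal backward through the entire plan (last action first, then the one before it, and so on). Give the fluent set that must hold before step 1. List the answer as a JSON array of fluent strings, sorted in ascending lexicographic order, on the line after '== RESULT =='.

Work backward from the goal:
  through step 2 (stack(b,g)): drop {handempty, on(b,g)}, keep {ontable(g)}, require {clear(g), holding(b)}
    → {clear(g), holding(b), ontable(g)}
  through step 1 (pickup(b)): drop {holding(b)}, keep {clear(g), ontable(g)}, require {clear(b), handempty, ontable(b)}
    → {clear(b), clear(g), handempty, ontable(b), ontable(g)}

== RESULT ==
["clear(b)", "clear(g)", "handempty", "ontable(b)", "ontable(g)"]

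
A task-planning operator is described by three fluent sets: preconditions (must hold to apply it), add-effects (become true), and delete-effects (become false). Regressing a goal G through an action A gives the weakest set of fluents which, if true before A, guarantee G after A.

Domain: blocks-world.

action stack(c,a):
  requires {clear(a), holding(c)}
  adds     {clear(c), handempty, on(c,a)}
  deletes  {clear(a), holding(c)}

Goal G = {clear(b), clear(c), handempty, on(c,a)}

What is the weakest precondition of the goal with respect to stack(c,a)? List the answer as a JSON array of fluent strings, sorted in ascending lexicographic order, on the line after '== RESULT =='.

Regress:
  G ∩ del = {}  (empty — regression defined)
  G \ add = {clear(b), clear(c), handempty, on(c,a)} \ {clear(c), handempty, on(c,a)} = {clear(b)}
  ∪ pre   = {clear(b)} ∪ {clear(a), holding(c)}
          = {clear(a), clear(b), holding(c)}

== RESULT ==
["clear(a)", "clear(b)", "holding(c)"]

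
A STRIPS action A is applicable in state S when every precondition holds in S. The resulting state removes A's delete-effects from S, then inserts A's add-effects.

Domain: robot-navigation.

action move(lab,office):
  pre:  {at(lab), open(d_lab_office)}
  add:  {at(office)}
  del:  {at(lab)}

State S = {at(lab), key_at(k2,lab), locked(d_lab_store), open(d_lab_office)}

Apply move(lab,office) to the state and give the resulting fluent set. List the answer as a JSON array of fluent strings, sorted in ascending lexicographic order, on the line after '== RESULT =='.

Progress:
  pre ⊆ S: {at(lab), open(d_lab_office)} ⊆ S  — applicable
  S \ del = {key_at(k2,lab), locked(d_lab_store), open(d_lab_office)}
  ∪ add   = {at(office), key_at(k2,lab), locked(d_lab_store), open(d_lab_office)}

== RESULT ==
["at(office)", "key_at(k2,lab)", "locked(d_lab_store)", "open(d_lab_office)"]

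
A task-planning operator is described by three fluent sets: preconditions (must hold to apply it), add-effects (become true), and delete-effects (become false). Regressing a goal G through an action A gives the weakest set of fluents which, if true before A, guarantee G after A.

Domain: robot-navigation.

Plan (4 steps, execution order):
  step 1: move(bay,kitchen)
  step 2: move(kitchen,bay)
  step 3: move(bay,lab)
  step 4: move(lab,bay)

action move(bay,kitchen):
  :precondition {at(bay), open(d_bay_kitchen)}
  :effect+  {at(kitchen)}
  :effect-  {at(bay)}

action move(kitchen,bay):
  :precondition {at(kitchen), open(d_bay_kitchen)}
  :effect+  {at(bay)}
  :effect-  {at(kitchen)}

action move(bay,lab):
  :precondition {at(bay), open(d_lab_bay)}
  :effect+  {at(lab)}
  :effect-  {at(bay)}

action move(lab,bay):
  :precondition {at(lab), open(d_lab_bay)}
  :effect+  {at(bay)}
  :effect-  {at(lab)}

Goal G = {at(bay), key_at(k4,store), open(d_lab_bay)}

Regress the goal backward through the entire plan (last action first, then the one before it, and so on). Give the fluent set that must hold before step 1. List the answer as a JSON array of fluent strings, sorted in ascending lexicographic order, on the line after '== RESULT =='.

Work backward from the goal:
  through step 4 (move(lab,bay)): drop {at(bay)}, keep {key_at(k4,store), open(d_lab_bay)}, require {at(lab), open(d_lab_bay)}
    → {at(lab), key_at(k4,store), open(d_lab_bay)}
  through step 3 (move(bay,lab)): drop {at(lab)}, keep {key_at(k4,store), open(d_lab_bay)}, require {at(bay), open(d_lab_bay)}
    → {at(bay), key_at(k4,store), open(d_lab_bay)}
  through step 2 (move(kitchen,bay)): drop {at(bay)}, keep {key_at(k4,store), open(d_lab_bay)}, require {at(kitchen), open(d_bay_kitchen)}
    → {at(kitchen), key_at(k4,store), open(d_bay_kitchen), open(d_lab_bay)}
  through step 1 (move(bay,kitchen)): drop {at(kitchen)}, keep {key_at(k4,store), open(d_bay_kitchen), open(d_lab_bay)}, require {at(bay), open(d_bay_kitchen)}
    → {at(bay), key_at(k4,store), open(d_bay_kitchen), open(d_lab_bay)}

== RESULT ==
["at(bay)", "key_at(k4,store)", "open(d_bay_kitchen)", "open(d_lab_bay)"]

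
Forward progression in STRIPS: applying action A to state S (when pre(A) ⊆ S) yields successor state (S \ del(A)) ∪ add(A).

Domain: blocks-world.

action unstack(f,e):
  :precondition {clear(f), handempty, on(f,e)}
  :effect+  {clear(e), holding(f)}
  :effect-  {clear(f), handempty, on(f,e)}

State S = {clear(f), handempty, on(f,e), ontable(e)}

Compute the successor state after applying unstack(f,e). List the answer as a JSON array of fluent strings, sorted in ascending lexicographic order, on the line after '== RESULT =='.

Progress:
  pre ⊆ S: {clear(f), handempty, on(f,e)} ⊆ S  — applicable
  S \ del = {ontable(e)}
  ∪ add   = {clear(e), holding(f), ontable(e)}

== RESULT ==
["clear(e)", "holding(f)", "ontable(e)"]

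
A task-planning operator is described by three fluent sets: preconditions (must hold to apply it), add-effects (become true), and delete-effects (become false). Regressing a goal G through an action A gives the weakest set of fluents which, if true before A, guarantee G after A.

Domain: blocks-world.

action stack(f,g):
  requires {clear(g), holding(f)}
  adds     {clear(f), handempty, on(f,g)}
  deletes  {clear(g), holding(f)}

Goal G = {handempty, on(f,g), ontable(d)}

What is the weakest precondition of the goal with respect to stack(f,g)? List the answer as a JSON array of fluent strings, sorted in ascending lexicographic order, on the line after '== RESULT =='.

Compute (G \ add) ∪ pre:
  G ∩ del = {}  (empty — regression defined)
  G \ add = {handempty, on(f,g), ontable(d)} \ {clear(f), handempty, on(f,g)} = {ontable(d)}
  ∪ pre   = {ontable(d)} ∪ {clear(g), holding(f)}
          = {clear(g), holding(f), ontable(d)}

== RESULT ==
["clear(g)", "holding(f)", "ontable(d)"]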